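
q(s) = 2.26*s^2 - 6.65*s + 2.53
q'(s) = 4.52*s - 6.65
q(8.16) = 98.75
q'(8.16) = 30.23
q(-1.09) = 12.46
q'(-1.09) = -11.58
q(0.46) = -0.05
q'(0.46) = -4.57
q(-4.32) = 73.44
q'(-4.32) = -26.18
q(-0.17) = 3.73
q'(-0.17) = -7.42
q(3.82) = 10.11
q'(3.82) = 10.62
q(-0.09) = 3.15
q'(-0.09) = -7.06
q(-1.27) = 14.62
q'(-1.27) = -12.39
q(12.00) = 248.17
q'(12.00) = 47.59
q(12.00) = 248.17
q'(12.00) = 47.59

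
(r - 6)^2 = r^2 - 12*r + 36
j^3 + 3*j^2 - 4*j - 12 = (j - 2)*(j + 2)*(j + 3)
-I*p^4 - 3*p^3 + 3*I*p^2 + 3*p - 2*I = (p + 1)*(p - 2*I)*(p - I)*(-I*p + I)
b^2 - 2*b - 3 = (b - 3)*(b + 1)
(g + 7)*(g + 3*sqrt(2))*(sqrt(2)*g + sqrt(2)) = sqrt(2)*g^3 + 6*g^2 + 8*sqrt(2)*g^2 + 7*sqrt(2)*g + 48*g + 42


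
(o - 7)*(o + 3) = o^2 - 4*o - 21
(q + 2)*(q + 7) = q^2 + 9*q + 14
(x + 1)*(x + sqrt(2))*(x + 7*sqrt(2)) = x^3 + x^2 + 8*sqrt(2)*x^2 + 8*sqrt(2)*x + 14*x + 14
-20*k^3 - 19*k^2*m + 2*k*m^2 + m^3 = (-4*k + m)*(k + m)*(5*k + m)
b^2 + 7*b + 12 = (b + 3)*(b + 4)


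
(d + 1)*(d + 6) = d^2 + 7*d + 6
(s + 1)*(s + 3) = s^2 + 4*s + 3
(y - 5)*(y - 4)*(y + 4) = y^3 - 5*y^2 - 16*y + 80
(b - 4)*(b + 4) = b^2 - 16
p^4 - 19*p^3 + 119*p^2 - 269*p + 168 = (p - 8)*(p - 7)*(p - 3)*(p - 1)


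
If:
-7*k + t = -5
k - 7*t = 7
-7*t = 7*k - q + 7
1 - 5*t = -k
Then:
No Solution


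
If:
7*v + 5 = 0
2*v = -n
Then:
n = 10/7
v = -5/7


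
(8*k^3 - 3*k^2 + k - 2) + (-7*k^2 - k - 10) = 8*k^3 - 10*k^2 - 12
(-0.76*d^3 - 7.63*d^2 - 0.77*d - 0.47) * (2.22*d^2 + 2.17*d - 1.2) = -1.6872*d^5 - 18.5878*d^4 - 17.3545*d^3 + 6.4417*d^2 - 0.0958999999999999*d + 0.564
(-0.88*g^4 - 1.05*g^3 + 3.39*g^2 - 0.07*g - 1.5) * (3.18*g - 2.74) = -2.7984*g^5 - 0.9278*g^4 + 13.6572*g^3 - 9.5112*g^2 - 4.5782*g + 4.11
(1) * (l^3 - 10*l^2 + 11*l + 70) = l^3 - 10*l^2 + 11*l + 70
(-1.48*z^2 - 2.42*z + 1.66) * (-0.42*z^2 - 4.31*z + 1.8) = 0.6216*z^4 + 7.3952*z^3 + 7.069*z^2 - 11.5106*z + 2.988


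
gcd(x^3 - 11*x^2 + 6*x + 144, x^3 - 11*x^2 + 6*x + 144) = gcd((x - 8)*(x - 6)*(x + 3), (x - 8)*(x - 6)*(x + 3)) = x^3 - 11*x^2 + 6*x + 144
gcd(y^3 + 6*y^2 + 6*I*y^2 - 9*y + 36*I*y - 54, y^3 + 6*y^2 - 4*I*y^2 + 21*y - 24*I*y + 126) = y^2 + y*(6 + 3*I) + 18*I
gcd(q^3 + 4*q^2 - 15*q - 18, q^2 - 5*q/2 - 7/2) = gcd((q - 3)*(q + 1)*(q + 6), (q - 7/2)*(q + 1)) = q + 1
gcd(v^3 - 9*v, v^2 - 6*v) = v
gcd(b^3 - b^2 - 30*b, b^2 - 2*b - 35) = b + 5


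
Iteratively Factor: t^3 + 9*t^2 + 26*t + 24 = (t + 3)*(t^2 + 6*t + 8) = (t + 2)*(t + 3)*(t + 4)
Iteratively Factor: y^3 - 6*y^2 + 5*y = (y)*(y^2 - 6*y + 5) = y*(y - 1)*(y - 5)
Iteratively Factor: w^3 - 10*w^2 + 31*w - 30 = (w - 3)*(w^2 - 7*w + 10) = (w - 3)*(w - 2)*(w - 5)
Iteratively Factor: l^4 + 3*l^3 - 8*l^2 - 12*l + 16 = (l + 4)*(l^3 - l^2 - 4*l + 4) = (l - 2)*(l + 4)*(l^2 + l - 2) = (l - 2)*(l - 1)*(l + 4)*(l + 2)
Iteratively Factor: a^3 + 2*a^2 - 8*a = (a + 4)*(a^2 - 2*a) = (a - 2)*(a + 4)*(a)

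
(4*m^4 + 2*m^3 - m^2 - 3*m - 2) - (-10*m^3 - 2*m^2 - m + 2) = 4*m^4 + 12*m^3 + m^2 - 2*m - 4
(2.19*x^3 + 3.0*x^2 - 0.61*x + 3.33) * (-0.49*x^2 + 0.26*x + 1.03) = -1.0731*x^5 - 0.9006*x^4 + 3.3346*x^3 + 1.2997*x^2 + 0.2375*x + 3.4299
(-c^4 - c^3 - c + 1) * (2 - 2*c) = 2*c^5 - 2*c^3 + 2*c^2 - 4*c + 2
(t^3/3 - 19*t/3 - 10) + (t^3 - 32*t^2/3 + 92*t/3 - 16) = 4*t^3/3 - 32*t^2/3 + 73*t/3 - 26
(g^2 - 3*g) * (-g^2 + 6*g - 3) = -g^4 + 9*g^3 - 21*g^2 + 9*g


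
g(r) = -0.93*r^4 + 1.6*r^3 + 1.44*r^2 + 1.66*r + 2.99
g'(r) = -3.72*r^3 + 4.8*r^2 + 2.88*r + 1.66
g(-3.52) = -197.57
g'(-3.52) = 213.24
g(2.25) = 8.41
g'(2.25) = -9.93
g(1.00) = 6.76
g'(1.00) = 5.62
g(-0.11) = 2.82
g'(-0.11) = 1.41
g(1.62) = 9.86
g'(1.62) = 3.11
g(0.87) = 6.04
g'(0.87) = 5.35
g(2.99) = -10.73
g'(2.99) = -46.26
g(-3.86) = -280.44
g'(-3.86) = 276.01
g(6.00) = -794.89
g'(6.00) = -611.78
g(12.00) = -16289.41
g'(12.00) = -5700.74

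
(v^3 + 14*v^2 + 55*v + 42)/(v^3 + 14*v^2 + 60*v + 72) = (v^2 + 8*v + 7)/(v^2 + 8*v + 12)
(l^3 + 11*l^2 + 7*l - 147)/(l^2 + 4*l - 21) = l + 7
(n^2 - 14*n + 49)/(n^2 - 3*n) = (n^2 - 14*n + 49)/(n*(n - 3))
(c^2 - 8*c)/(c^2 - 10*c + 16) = c/(c - 2)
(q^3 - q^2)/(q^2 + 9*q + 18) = q^2*(q - 1)/(q^2 + 9*q + 18)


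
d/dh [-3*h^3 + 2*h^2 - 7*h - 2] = -9*h^2 + 4*h - 7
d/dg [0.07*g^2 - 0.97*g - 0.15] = 0.14*g - 0.97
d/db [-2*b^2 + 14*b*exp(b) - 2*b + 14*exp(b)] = 14*b*exp(b) - 4*b + 28*exp(b) - 2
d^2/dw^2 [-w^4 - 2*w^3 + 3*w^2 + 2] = -12*w^2 - 12*w + 6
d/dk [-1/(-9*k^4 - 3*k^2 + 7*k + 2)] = (-36*k^3 - 6*k + 7)/(9*k^4 + 3*k^2 - 7*k - 2)^2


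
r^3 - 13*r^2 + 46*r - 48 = (r - 8)*(r - 3)*(r - 2)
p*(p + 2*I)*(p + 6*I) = p^3 + 8*I*p^2 - 12*p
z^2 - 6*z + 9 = (z - 3)^2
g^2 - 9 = (g - 3)*(g + 3)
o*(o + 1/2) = o^2 + o/2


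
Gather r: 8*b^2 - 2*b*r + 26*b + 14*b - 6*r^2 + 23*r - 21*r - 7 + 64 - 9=8*b^2 + 40*b - 6*r^2 + r*(2 - 2*b) + 48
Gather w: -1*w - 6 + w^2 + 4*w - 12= w^2 + 3*w - 18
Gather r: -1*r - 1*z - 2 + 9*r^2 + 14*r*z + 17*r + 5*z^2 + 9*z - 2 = 9*r^2 + r*(14*z + 16) + 5*z^2 + 8*z - 4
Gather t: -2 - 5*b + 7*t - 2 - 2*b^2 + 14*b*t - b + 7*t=-2*b^2 - 6*b + t*(14*b + 14) - 4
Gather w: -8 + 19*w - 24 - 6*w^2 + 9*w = -6*w^2 + 28*w - 32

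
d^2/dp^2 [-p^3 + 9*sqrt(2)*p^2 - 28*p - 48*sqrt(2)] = -6*p + 18*sqrt(2)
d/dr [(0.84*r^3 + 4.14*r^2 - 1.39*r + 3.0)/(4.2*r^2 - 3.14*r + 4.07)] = (3.528*r^4 - 5.2752*r^3 + 3.0948*r^2 + 8.4996*r + 3.7627)/(17.64*r^4 - 26.376*r^3 + 44.0476*r^2 - 25.5596*r + 16.5649)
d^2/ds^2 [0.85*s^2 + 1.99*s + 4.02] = 1.70000000000000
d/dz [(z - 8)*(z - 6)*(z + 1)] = 3*z^2 - 26*z + 34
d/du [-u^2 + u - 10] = 1 - 2*u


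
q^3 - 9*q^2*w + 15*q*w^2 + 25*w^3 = (q - 5*w)^2*(q + w)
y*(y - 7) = y^2 - 7*y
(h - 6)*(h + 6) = h^2 - 36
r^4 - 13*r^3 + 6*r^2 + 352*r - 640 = (r - 8)^2*(r - 2)*(r + 5)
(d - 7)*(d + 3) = d^2 - 4*d - 21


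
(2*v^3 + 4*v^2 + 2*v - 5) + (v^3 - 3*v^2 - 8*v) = 3*v^3 + v^2 - 6*v - 5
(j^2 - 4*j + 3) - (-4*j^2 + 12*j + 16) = 5*j^2 - 16*j - 13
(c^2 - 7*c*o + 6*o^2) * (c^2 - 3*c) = c^4 - 7*c^3*o - 3*c^3 + 6*c^2*o^2 + 21*c^2*o - 18*c*o^2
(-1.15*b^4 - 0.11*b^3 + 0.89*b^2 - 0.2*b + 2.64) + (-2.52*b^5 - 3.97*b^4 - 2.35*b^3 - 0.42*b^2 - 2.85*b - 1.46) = -2.52*b^5 - 5.12*b^4 - 2.46*b^3 + 0.47*b^2 - 3.05*b + 1.18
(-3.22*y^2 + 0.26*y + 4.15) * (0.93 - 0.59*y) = 1.8998*y^3 - 3.148*y^2 - 2.2067*y + 3.8595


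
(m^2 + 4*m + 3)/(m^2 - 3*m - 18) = (m + 1)/(m - 6)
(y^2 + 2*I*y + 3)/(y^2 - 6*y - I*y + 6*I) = (y + 3*I)/(y - 6)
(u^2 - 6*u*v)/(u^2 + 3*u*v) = (u - 6*v)/(u + 3*v)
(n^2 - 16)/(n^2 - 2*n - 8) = (n + 4)/(n + 2)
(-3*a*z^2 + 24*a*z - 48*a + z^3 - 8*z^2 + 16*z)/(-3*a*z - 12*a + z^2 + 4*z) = (z^2 - 8*z + 16)/(z + 4)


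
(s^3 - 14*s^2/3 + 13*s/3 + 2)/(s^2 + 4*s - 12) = (s^2 - 8*s/3 - 1)/(s + 6)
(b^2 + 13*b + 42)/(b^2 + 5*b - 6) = (b + 7)/(b - 1)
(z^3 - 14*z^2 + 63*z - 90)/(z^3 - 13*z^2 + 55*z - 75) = (z - 6)/(z - 5)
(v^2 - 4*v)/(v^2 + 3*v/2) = 2*(v - 4)/(2*v + 3)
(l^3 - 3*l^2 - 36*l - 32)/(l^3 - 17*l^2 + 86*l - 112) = (l^2 + 5*l + 4)/(l^2 - 9*l + 14)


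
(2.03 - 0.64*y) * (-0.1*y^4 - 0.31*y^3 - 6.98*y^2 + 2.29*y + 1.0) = 0.064*y^5 - 0.00459999999999999*y^4 + 3.8379*y^3 - 15.635*y^2 + 4.0087*y + 2.03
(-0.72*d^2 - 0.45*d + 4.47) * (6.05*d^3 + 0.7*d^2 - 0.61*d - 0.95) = -4.356*d^5 - 3.2265*d^4 + 27.1677*d^3 + 4.0875*d^2 - 2.2992*d - 4.2465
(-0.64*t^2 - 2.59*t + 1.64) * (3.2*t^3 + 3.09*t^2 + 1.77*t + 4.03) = -2.048*t^5 - 10.2656*t^4 - 3.8879*t^3 - 2.0959*t^2 - 7.5349*t + 6.6092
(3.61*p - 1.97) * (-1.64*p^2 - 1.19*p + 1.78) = -5.9204*p^3 - 1.0651*p^2 + 8.7701*p - 3.5066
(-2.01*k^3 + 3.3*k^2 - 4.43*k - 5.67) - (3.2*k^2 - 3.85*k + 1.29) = -2.01*k^3 + 0.0999999999999996*k^2 - 0.58*k - 6.96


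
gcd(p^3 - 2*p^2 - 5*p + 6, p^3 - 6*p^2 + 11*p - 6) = p^2 - 4*p + 3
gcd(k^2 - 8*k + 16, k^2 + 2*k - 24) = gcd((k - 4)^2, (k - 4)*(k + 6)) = k - 4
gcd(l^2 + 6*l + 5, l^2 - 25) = l + 5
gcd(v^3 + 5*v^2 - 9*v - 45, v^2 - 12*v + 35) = 1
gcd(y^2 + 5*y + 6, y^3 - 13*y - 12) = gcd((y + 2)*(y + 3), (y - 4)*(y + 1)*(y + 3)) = y + 3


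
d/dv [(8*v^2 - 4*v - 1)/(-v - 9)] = (-8*v^2 - 144*v + 35)/(v^2 + 18*v + 81)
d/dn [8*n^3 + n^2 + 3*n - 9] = 24*n^2 + 2*n + 3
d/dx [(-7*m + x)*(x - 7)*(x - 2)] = -14*m*x + 63*m + 3*x^2 - 18*x + 14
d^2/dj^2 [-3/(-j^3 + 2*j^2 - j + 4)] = 6*((2 - 3*j)*(j^3 - 2*j^2 + j - 4) + (3*j^2 - 4*j + 1)^2)/(j^3 - 2*j^2 + j - 4)^3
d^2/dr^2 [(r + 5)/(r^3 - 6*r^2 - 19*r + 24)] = 2*((r + 5)*(-3*r^2 + 12*r + 19)^2 + (-3*r^2 + 12*r - 3*(r - 2)*(r + 5) + 19)*(r^3 - 6*r^2 - 19*r + 24))/(r^3 - 6*r^2 - 19*r + 24)^3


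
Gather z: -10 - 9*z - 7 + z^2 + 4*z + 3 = z^2 - 5*z - 14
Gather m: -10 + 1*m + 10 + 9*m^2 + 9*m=9*m^2 + 10*m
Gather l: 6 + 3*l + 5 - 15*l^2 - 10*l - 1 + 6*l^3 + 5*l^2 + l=6*l^3 - 10*l^2 - 6*l + 10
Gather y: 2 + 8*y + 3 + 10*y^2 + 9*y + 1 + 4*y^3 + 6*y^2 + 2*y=4*y^3 + 16*y^2 + 19*y + 6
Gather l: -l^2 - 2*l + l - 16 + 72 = -l^2 - l + 56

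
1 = 1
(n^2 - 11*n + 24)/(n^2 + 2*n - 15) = (n - 8)/(n + 5)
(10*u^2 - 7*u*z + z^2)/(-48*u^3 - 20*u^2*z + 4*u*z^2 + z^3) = (-10*u^2 + 7*u*z - z^2)/(48*u^3 + 20*u^2*z - 4*u*z^2 - z^3)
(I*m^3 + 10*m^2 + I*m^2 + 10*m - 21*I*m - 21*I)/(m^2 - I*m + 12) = (I*m^3 + m^2*(10 + I) + m*(10 - 21*I) - 21*I)/(m^2 - I*m + 12)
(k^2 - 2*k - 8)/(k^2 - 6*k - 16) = (k - 4)/(k - 8)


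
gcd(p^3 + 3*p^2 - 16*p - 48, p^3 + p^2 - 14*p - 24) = p^2 - p - 12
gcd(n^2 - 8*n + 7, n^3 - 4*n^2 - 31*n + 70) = n - 7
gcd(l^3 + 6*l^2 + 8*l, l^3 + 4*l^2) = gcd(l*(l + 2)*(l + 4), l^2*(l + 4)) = l^2 + 4*l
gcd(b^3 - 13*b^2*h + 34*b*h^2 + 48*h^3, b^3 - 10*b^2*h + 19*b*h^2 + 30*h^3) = b^2 - 5*b*h - 6*h^2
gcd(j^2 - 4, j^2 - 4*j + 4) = j - 2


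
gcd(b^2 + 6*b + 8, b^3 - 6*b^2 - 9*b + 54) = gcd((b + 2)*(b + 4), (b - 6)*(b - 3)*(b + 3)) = 1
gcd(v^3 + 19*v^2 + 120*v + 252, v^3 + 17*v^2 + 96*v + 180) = v^2 + 12*v + 36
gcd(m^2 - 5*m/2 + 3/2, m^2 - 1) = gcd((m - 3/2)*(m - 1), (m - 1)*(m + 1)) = m - 1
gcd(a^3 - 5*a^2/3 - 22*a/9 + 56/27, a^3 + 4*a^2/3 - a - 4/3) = a + 4/3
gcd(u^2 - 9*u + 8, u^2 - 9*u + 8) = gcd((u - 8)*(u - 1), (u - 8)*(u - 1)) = u^2 - 9*u + 8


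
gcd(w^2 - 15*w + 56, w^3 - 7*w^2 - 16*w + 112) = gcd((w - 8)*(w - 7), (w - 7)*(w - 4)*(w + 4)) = w - 7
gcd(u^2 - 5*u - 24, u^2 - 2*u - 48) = u - 8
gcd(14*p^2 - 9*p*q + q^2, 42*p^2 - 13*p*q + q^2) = 7*p - q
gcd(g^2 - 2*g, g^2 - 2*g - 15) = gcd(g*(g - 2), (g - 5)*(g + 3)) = 1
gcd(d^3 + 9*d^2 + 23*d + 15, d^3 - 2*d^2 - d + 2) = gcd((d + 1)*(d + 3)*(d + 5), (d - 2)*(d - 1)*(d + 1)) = d + 1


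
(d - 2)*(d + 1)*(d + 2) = d^3 + d^2 - 4*d - 4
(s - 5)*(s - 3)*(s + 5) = s^3 - 3*s^2 - 25*s + 75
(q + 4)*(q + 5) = q^2 + 9*q + 20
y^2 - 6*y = y*(y - 6)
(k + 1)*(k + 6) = k^2 + 7*k + 6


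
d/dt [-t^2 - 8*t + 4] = -2*t - 8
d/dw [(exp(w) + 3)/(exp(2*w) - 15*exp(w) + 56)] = (-(exp(w) + 3)*(2*exp(w) - 15) + exp(2*w) - 15*exp(w) + 56)*exp(w)/(exp(2*w) - 15*exp(w) + 56)^2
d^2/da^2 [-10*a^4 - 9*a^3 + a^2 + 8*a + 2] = -120*a^2 - 54*a + 2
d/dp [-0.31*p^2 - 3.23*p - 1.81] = -0.62*p - 3.23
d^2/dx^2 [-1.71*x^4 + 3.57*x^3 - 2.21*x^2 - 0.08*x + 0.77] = -20.52*x^2 + 21.42*x - 4.42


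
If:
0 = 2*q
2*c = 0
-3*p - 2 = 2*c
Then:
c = 0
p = -2/3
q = 0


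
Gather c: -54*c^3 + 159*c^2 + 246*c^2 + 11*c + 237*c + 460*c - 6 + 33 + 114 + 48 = -54*c^3 + 405*c^2 + 708*c + 189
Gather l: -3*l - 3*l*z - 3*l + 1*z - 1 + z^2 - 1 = l*(-3*z - 6) + z^2 + z - 2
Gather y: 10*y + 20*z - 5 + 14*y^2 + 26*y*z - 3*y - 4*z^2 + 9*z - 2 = 14*y^2 + y*(26*z + 7) - 4*z^2 + 29*z - 7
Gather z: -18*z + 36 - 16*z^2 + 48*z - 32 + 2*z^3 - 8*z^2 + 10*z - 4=2*z^3 - 24*z^2 + 40*z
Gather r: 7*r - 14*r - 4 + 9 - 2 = 3 - 7*r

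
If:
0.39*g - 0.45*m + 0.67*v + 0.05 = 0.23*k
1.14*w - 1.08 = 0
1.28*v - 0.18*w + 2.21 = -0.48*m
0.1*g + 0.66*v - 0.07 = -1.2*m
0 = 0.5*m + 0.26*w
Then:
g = 15.91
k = 24.05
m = -0.49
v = -1.41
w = 0.95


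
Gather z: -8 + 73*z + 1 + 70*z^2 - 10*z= 70*z^2 + 63*z - 7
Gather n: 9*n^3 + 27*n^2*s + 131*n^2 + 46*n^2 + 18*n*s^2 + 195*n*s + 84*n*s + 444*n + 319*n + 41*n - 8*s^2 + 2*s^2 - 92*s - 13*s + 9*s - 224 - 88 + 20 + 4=9*n^3 + n^2*(27*s + 177) + n*(18*s^2 + 279*s + 804) - 6*s^2 - 96*s - 288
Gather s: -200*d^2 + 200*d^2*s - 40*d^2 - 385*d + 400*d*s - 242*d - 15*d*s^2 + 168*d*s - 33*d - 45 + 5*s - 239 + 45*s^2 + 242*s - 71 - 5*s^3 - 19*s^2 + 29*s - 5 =-240*d^2 - 660*d - 5*s^3 + s^2*(26 - 15*d) + s*(200*d^2 + 568*d + 276) - 360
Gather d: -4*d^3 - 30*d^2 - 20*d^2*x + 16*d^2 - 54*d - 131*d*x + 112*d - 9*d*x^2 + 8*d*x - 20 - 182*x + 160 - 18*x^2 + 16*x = -4*d^3 + d^2*(-20*x - 14) + d*(-9*x^2 - 123*x + 58) - 18*x^2 - 166*x + 140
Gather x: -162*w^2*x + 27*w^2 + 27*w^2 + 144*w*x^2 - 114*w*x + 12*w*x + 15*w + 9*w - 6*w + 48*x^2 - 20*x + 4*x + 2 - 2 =54*w^2 + 18*w + x^2*(144*w + 48) + x*(-162*w^2 - 102*w - 16)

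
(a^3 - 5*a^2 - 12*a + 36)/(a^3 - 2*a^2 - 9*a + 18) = (a - 6)/(a - 3)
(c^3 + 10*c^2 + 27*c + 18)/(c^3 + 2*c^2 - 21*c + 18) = (c^2 + 4*c + 3)/(c^2 - 4*c + 3)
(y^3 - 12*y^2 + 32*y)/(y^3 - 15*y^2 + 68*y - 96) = y/(y - 3)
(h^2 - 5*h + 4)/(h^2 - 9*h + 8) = (h - 4)/(h - 8)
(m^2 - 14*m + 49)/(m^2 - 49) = (m - 7)/(m + 7)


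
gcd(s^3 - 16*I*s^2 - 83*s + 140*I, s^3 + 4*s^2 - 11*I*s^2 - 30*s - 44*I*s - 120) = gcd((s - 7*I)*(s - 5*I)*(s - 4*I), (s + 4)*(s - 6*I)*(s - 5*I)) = s - 5*I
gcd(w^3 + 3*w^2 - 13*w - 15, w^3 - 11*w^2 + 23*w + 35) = w + 1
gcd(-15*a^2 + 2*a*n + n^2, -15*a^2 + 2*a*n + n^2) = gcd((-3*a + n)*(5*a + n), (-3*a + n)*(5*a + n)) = 15*a^2 - 2*a*n - n^2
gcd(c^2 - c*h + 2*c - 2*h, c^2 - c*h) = c - h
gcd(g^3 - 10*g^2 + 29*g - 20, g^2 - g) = g - 1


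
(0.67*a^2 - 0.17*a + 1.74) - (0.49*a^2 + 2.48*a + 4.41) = 0.18*a^2 - 2.65*a - 2.67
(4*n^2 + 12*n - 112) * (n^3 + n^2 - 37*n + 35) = 4*n^5 + 16*n^4 - 248*n^3 - 416*n^2 + 4564*n - 3920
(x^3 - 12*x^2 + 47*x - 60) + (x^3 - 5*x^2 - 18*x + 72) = 2*x^3 - 17*x^2 + 29*x + 12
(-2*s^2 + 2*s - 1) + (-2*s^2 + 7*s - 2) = -4*s^2 + 9*s - 3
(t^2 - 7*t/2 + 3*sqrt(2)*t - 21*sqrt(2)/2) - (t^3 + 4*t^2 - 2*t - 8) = -t^3 - 3*t^2 - 3*t/2 + 3*sqrt(2)*t - 21*sqrt(2)/2 + 8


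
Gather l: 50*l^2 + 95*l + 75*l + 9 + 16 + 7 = 50*l^2 + 170*l + 32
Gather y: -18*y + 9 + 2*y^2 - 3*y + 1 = 2*y^2 - 21*y + 10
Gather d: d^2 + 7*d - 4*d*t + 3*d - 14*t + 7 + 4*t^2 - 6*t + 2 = d^2 + d*(10 - 4*t) + 4*t^2 - 20*t + 9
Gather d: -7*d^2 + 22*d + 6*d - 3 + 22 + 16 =-7*d^2 + 28*d + 35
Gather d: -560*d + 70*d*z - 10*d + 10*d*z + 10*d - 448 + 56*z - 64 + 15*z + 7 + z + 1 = d*(80*z - 560) + 72*z - 504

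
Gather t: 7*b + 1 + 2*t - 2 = 7*b + 2*t - 1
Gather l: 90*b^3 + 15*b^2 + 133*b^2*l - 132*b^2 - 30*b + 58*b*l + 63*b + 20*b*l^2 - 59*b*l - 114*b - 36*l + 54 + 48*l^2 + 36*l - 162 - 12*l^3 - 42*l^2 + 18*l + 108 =90*b^3 - 117*b^2 - 81*b - 12*l^3 + l^2*(20*b + 6) + l*(133*b^2 - b + 18)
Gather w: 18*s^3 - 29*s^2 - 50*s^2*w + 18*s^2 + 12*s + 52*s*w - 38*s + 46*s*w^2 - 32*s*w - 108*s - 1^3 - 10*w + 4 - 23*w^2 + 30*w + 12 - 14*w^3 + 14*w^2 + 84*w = 18*s^3 - 11*s^2 - 134*s - 14*w^3 + w^2*(46*s - 9) + w*(-50*s^2 + 20*s + 104) + 15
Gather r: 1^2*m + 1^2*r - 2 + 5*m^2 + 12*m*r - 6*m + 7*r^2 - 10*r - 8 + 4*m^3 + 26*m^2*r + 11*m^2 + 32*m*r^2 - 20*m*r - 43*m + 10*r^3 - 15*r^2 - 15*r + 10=4*m^3 + 16*m^2 - 48*m + 10*r^3 + r^2*(32*m - 8) + r*(26*m^2 - 8*m - 24)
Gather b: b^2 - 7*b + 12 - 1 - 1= b^2 - 7*b + 10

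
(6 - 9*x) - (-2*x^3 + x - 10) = 2*x^3 - 10*x + 16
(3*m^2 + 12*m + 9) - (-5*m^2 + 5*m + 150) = 8*m^2 + 7*m - 141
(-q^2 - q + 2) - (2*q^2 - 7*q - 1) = -3*q^2 + 6*q + 3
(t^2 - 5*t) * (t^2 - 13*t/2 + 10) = t^4 - 23*t^3/2 + 85*t^2/2 - 50*t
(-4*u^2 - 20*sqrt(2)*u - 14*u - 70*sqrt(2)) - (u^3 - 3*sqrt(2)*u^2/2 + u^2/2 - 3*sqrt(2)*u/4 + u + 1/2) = -u^3 - 9*u^2/2 + 3*sqrt(2)*u^2/2 - 77*sqrt(2)*u/4 - 15*u - 70*sqrt(2) - 1/2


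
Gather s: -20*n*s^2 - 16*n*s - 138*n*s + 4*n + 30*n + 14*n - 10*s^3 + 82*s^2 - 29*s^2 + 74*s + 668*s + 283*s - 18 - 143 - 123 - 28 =48*n - 10*s^3 + s^2*(53 - 20*n) + s*(1025 - 154*n) - 312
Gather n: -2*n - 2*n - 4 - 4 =-4*n - 8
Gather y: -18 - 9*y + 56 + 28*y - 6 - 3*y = 16*y + 32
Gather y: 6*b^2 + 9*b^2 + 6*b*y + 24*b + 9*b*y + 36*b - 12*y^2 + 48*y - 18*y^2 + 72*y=15*b^2 + 60*b - 30*y^2 + y*(15*b + 120)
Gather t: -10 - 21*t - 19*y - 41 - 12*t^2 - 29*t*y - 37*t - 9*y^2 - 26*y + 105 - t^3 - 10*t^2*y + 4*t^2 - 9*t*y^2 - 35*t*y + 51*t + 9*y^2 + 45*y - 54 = -t^3 + t^2*(-10*y - 8) + t*(-9*y^2 - 64*y - 7)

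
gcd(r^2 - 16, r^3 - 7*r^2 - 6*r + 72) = r - 4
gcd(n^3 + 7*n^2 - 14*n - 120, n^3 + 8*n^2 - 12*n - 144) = n^2 + 2*n - 24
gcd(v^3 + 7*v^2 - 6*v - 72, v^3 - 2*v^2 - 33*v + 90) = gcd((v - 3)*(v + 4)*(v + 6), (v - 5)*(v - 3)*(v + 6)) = v^2 + 3*v - 18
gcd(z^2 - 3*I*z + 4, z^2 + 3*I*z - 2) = z + I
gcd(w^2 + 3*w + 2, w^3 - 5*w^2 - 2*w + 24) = w + 2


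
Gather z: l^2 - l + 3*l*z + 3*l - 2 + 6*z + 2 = l^2 + 2*l + z*(3*l + 6)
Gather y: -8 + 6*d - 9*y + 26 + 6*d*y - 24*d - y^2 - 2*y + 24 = -18*d - y^2 + y*(6*d - 11) + 42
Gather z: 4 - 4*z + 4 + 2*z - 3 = 5 - 2*z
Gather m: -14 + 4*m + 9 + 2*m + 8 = 6*m + 3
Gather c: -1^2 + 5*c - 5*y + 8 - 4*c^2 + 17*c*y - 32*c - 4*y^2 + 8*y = -4*c^2 + c*(17*y - 27) - 4*y^2 + 3*y + 7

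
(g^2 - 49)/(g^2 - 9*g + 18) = (g^2 - 49)/(g^2 - 9*g + 18)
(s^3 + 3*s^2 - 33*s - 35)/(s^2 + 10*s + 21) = (s^2 - 4*s - 5)/(s + 3)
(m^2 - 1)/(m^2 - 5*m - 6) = (m - 1)/(m - 6)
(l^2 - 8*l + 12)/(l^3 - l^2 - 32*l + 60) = (l - 6)/(l^2 + l - 30)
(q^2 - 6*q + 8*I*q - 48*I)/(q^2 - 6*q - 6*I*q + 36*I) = (q + 8*I)/(q - 6*I)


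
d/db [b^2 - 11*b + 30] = 2*b - 11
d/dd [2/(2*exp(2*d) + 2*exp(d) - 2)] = (-2*exp(d) - 1)*exp(d)/(exp(2*d) + exp(d) - 1)^2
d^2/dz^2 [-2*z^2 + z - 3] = -4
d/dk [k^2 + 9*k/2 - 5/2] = 2*k + 9/2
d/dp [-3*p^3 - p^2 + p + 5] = -9*p^2 - 2*p + 1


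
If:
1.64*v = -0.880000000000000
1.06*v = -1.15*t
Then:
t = 0.49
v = -0.54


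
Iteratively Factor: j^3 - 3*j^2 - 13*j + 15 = (j - 5)*(j^2 + 2*j - 3) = (j - 5)*(j - 1)*(j + 3)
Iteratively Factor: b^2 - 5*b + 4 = (b - 4)*(b - 1)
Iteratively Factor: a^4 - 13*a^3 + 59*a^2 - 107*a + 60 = (a - 3)*(a^3 - 10*a^2 + 29*a - 20) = (a - 3)*(a - 1)*(a^2 - 9*a + 20) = (a - 4)*(a - 3)*(a - 1)*(a - 5)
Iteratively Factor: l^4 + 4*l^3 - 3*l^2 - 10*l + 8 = (l - 1)*(l^3 + 5*l^2 + 2*l - 8) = (l - 1)^2*(l^2 + 6*l + 8) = (l - 1)^2*(l + 4)*(l + 2)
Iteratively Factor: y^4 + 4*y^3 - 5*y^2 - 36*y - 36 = (y - 3)*(y^3 + 7*y^2 + 16*y + 12) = (y - 3)*(y + 3)*(y^2 + 4*y + 4) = (y - 3)*(y + 2)*(y + 3)*(y + 2)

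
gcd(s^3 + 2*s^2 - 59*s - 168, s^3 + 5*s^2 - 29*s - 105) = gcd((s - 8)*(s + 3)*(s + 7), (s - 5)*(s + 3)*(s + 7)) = s^2 + 10*s + 21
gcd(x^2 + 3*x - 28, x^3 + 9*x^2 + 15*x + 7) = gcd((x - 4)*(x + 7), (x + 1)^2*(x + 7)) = x + 7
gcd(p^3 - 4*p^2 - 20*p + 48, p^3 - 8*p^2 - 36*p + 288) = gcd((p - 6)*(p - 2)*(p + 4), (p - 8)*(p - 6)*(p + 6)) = p - 6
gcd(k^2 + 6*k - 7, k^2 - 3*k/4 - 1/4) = k - 1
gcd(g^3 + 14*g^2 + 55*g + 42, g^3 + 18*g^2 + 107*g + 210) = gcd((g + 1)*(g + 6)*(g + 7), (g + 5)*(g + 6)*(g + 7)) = g^2 + 13*g + 42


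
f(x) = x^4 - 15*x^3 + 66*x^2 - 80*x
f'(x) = 4*x^3 - 45*x^2 + 132*x - 80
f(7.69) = -36.49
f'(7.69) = 92.98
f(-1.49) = 320.27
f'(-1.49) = -389.82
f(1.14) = -25.96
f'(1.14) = 17.92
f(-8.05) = 16945.23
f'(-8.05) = -6145.35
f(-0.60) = 75.13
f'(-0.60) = -176.26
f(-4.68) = 3837.22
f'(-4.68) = -2093.38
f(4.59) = 16.62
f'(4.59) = -35.37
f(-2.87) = 1195.68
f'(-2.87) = -924.06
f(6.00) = -48.00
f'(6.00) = -44.00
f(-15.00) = 117300.00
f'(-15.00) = -25685.00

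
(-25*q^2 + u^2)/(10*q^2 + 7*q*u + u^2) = (-5*q + u)/(2*q + u)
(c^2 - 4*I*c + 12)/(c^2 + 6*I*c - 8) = (c - 6*I)/(c + 4*I)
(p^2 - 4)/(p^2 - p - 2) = (p + 2)/(p + 1)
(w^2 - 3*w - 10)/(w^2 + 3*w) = (w^2 - 3*w - 10)/(w*(w + 3))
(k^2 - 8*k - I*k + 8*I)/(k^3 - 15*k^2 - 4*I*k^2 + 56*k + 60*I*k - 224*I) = (k - I)/(k^2 - k*(7 + 4*I) + 28*I)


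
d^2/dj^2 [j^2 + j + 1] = 2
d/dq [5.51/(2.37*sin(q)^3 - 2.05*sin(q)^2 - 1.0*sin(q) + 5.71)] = (-39.1761*sin(q)^2 + 22.591*sin(q) + 5.51)*cos(q)/(2.37*sin(q)^3 - 2.05*sin(q)^2 - 1.0*sin(q) + 5.71)^2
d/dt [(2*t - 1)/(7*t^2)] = 2*(1 - t)/(7*t^3)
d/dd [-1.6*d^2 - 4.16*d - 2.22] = -3.2*d - 4.16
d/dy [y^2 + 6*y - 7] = 2*y + 6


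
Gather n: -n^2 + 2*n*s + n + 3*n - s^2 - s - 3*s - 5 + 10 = -n^2 + n*(2*s + 4) - s^2 - 4*s + 5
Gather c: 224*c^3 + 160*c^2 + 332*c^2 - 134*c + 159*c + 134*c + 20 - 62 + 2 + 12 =224*c^3 + 492*c^2 + 159*c - 28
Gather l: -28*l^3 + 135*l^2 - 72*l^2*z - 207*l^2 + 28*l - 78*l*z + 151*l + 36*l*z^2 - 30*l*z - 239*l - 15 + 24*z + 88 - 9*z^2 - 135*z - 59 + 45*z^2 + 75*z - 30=-28*l^3 + l^2*(-72*z - 72) + l*(36*z^2 - 108*z - 60) + 36*z^2 - 36*z - 16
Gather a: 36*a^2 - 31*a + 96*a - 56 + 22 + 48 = 36*a^2 + 65*a + 14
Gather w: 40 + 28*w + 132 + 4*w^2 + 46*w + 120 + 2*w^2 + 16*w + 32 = 6*w^2 + 90*w + 324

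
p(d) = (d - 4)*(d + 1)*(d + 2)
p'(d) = (d - 4)*(d + 1) + (d - 4)*(d + 2) + (d + 1)*(d + 2)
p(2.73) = -22.41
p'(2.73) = 6.90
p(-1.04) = 0.19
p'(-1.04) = -4.68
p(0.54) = -13.53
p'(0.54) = -10.21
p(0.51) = -13.23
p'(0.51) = -10.24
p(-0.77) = -1.35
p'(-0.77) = -6.68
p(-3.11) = -16.65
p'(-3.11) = 25.24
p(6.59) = 168.86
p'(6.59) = 107.10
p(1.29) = -20.42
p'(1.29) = -7.59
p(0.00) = -8.00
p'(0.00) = -10.00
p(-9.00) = -728.00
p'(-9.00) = 251.00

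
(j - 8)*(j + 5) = j^2 - 3*j - 40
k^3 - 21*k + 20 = (k - 4)*(k - 1)*(k + 5)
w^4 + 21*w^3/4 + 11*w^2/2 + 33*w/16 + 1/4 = (w + 1/4)*(w + 1/2)^2*(w + 4)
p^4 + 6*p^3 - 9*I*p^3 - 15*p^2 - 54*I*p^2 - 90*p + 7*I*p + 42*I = (p + 6)*(p - 7*I)*(p - I)^2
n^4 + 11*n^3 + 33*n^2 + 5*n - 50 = (n - 1)*(n + 2)*(n + 5)^2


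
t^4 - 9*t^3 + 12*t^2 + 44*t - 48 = (t - 6)*(t - 4)*(t - 1)*(t + 2)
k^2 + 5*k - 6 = (k - 1)*(k + 6)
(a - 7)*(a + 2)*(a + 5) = a^3 - 39*a - 70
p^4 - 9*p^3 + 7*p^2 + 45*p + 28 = (p - 7)*(p - 4)*(p + 1)^2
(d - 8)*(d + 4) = d^2 - 4*d - 32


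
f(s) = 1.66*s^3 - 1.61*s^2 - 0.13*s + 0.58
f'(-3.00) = 54.35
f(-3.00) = -58.34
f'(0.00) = -0.13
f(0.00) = 0.58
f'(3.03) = 35.83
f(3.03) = 31.58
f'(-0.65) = 4.07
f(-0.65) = -0.47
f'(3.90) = 63.06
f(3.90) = 74.05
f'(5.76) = 146.55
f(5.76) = 263.65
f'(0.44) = -0.58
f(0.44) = 0.35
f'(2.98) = 34.50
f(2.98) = 29.82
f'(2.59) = 24.94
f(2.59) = 18.28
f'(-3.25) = 62.94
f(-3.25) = -72.99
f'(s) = 4.98*s^2 - 3.22*s - 0.13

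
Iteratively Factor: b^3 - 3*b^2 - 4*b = (b + 1)*(b^2 - 4*b) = b*(b + 1)*(b - 4)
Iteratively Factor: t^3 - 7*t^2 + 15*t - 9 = (t - 3)*(t^2 - 4*t + 3) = (t - 3)*(t - 1)*(t - 3)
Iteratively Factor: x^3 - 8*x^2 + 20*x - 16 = (x - 4)*(x^2 - 4*x + 4) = (x - 4)*(x - 2)*(x - 2)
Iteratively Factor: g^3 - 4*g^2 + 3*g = (g - 3)*(g^2 - g) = g*(g - 3)*(g - 1)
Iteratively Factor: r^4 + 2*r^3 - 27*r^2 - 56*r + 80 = (r + 4)*(r^3 - 2*r^2 - 19*r + 20) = (r - 1)*(r + 4)*(r^2 - r - 20) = (r - 1)*(r + 4)^2*(r - 5)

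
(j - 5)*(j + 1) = j^2 - 4*j - 5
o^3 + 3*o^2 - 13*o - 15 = (o - 3)*(o + 1)*(o + 5)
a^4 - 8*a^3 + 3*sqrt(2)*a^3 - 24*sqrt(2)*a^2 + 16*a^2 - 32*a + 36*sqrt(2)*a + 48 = (a - 6)*(a - 2)*(a + sqrt(2))*(a + 2*sqrt(2))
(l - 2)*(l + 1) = l^2 - l - 2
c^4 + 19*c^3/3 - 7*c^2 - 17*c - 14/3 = (c - 2)*(c + 1/3)*(c + 1)*(c + 7)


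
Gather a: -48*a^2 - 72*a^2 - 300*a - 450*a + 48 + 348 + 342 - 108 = -120*a^2 - 750*a + 630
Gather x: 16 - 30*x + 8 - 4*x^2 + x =-4*x^2 - 29*x + 24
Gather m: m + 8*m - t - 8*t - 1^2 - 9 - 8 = 9*m - 9*t - 18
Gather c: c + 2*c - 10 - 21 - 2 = 3*c - 33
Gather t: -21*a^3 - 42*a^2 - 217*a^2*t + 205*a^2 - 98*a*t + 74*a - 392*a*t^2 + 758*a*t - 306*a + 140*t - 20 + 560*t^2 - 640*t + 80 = -21*a^3 + 163*a^2 - 232*a + t^2*(560 - 392*a) + t*(-217*a^2 + 660*a - 500) + 60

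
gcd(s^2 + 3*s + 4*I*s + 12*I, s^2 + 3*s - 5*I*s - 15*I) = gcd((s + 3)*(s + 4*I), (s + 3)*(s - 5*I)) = s + 3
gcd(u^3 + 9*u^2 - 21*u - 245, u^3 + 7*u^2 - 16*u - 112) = u + 7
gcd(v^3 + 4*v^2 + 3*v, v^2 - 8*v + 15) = 1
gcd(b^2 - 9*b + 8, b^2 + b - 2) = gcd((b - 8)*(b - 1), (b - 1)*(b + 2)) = b - 1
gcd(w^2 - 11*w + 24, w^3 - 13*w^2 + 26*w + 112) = w - 8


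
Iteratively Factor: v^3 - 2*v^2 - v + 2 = (v + 1)*(v^2 - 3*v + 2) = (v - 1)*(v + 1)*(v - 2)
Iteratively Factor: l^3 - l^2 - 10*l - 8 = (l + 2)*(l^2 - 3*l - 4) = (l + 1)*(l + 2)*(l - 4)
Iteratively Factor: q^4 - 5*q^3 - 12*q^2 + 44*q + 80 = (q - 4)*(q^3 - q^2 - 16*q - 20) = (q - 4)*(q + 2)*(q^2 - 3*q - 10) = (q - 4)*(q + 2)^2*(q - 5)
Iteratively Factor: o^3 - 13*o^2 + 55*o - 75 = (o - 5)*(o^2 - 8*o + 15) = (o - 5)*(o - 3)*(o - 5)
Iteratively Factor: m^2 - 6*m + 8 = (m - 4)*(m - 2)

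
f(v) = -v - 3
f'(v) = -1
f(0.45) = -3.45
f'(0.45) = -1.00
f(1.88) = -4.88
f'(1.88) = -1.00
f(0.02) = -3.02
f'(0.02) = -1.00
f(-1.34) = -1.66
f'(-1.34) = -1.00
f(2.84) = -5.84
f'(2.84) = -1.00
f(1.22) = -4.22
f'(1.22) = -1.00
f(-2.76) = -0.24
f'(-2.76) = -1.00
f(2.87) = -5.87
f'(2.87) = -1.00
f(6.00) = -9.00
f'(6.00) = -1.00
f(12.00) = -15.00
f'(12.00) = -1.00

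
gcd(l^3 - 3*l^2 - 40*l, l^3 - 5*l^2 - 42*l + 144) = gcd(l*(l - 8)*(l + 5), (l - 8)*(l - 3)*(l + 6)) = l - 8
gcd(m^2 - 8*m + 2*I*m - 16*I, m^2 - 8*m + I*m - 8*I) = m - 8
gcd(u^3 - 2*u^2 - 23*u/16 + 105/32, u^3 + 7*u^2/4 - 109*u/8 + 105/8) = u^2 - 13*u/4 + 21/8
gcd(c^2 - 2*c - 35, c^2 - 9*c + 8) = 1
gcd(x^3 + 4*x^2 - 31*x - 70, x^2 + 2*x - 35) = x^2 + 2*x - 35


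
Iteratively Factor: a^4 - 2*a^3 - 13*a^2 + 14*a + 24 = (a - 2)*(a^3 - 13*a - 12) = (a - 4)*(a - 2)*(a^2 + 4*a + 3) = (a - 4)*(a - 2)*(a + 1)*(a + 3)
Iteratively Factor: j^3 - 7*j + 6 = (j - 2)*(j^2 + 2*j - 3) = (j - 2)*(j + 3)*(j - 1)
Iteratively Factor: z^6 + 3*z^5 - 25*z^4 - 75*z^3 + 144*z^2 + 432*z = (z + 3)*(z^5 - 25*z^3 + 144*z) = z*(z + 3)*(z^4 - 25*z^2 + 144) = z*(z + 3)^2*(z^3 - 3*z^2 - 16*z + 48) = z*(z - 3)*(z + 3)^2*(z^2 - 16) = z*(z - 4)*(z - 3)*(z + 3)^2*(z + 4)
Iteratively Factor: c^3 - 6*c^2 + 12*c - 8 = (c - 2)*(c^2 - 4*c + 4) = (c - 2)^2*(c - 2)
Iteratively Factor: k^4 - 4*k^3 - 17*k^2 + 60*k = (k - 3)*(k^3 - k^2 - 20*k) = (k - 3)*(k + 4)*(k^2 - 5*k) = (k - 5)*(k - 3)*(k + 4)*(k)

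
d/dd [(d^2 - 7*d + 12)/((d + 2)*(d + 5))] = 2*(7*d^2 - 2*d - 77)/(d^4 + 14*d^3 + 69*d^2 + 140*d + 100)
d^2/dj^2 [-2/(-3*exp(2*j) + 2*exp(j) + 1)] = 4*((1 - 6*exp(j))*(-3*exp(2*j) + 2*exp(j) + 1) - 4*(3*exp(j) - 1)^2*exp(j))*exp(j)/(-3*exp(2*j) + 2*exp(j) + 1)^3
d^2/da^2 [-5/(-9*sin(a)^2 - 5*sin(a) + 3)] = 5*(-324*sin(a)^4 - 135*sin(a)^3 + 353*sin(a)^2 + 255*sin(a) + 104)/(9*sin(a)^2 + 5*sin(a) - 3)^3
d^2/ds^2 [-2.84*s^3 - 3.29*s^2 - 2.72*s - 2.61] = -17.04*s - 6.58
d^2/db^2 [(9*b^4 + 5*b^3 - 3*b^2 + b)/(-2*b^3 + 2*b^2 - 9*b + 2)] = 2*(118*b^6 + 636*b^5 - 2565*b^4 + 1063*b^3 - 6*b^2 - 48*b - 6)/(8*b^9 - 24*b^8 + 132*b^7 - 248*b^6 + 642*b^5 - 726*b^4 + 969*b^3 - 510*b^2 + 108*b - 8)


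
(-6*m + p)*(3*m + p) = -18*m^2 - 3*m*p + p^2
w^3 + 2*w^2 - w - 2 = (w - 1)*(w + 1)*(w + 2)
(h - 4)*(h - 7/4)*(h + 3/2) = h^3 - 17*h^2/4 - 13*h/8 + 21/2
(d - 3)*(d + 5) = d^2 + 2*d - 15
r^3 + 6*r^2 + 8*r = r*(r + 2)*(r + 4)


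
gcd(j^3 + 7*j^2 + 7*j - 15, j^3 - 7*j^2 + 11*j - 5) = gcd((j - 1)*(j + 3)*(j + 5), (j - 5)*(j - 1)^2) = j - 1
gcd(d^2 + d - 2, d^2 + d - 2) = d^2 + d - 2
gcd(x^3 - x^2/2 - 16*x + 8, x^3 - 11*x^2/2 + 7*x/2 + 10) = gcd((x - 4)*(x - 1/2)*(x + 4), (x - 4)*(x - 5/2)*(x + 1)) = x - 4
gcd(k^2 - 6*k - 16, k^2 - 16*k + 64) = k - 8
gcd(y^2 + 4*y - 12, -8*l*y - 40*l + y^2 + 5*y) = 1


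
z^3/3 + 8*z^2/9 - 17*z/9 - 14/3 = (z/3 + 1)*(z - 7/3)*(z + 2)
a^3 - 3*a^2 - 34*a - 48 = (a - 8)*(a + 2)*(a + 3)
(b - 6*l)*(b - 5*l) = b^2 - 11*b*l + 30*l^2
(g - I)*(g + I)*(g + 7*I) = g^3 + 7*I*g^2 + g + 7*I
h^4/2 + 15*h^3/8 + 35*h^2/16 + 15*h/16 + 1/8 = (h/2 + 1)*(h + 1/4)*(h + 1/2)*(h + 1)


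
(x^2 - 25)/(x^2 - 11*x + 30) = (x + 5)/(x - 6)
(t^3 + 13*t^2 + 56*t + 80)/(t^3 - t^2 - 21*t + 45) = (t^2 + 8*t + 16)/(t^2 - 6*t + 9)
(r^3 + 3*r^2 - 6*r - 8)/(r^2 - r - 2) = r + 4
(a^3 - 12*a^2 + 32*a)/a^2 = a - 12 + 32/a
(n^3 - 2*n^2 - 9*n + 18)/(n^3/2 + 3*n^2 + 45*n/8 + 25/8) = 8*(n^3 - 2*n^2 - 9*n + 18)/(4*n^3 + 24*n^2 + 45*n + 25)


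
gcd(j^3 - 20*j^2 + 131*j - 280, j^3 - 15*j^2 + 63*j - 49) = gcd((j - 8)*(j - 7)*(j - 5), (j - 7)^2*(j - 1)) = j - 7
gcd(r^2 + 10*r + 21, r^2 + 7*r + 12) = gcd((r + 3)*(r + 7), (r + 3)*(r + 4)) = r + 3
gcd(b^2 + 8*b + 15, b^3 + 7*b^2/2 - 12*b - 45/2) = b + 5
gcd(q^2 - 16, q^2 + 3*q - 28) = q - 4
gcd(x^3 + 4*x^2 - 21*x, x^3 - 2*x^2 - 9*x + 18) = x - 3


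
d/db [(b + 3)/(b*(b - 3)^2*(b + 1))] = (-3*b^3 - 11*b^2 + 9*b + 9)/(b^2*(b^5 - 7*b^4 + 10*b^3 + 18*b^2 - 27*b - 27))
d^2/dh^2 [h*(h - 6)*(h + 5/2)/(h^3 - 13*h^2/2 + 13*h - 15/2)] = 6*(8*h^6 - 224*h^5 + 1264*h^4 - 2128*h^3 - 1215*h^2 + 6300*h - 4425)/(8*h^9 - 156*h^8 + 1326*h^7 - 6433*h^6 + 19578*h^5 - 38649*h^4 + 49346*h^3 - 39195*h^2 + 17550*h - 3375)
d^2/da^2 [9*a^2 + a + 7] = 18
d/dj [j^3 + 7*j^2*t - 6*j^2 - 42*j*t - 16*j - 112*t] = 3*j^2 + 14*j*t - 12*j - 42*t - 16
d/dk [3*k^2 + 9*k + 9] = 6*k + 9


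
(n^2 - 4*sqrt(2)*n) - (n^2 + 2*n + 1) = -4*sqrt(2)*n - 2*n - 1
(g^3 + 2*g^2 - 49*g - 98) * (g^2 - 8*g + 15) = g^5 - 6*g^4 - 50*g^3 + 324*g^2 + 49*g - 1470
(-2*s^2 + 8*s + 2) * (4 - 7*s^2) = 14*s^4 - 56*s^3 - 22*s^2 + 32*s + 8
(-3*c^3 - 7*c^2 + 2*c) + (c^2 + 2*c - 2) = -3*c^3 - 6*c^2 + 4*c - 2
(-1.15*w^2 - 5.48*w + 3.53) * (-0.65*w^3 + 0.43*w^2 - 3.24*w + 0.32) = 0.7475*w^5 + 3.0675*w^4 - 0.9249*w^3 + 18.9051*w^2 - 13.1908*w + 1.1296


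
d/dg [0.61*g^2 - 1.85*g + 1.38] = 1.22*g - 1.85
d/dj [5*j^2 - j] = 10*j - 1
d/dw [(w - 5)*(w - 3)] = 2*w - 8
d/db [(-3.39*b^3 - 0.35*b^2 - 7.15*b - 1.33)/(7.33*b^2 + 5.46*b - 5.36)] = (-24.8487*b^4 - 37.0188*b^3 + 105.0097*b^2 + 23.2498*b + 45.5858)/(53.7289*b^4 + 80.0436*b^3 - 48.766*b^2 - 58.5312*b + 28.7296)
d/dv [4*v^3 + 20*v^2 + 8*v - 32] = 12*v^2 + 40*v + 8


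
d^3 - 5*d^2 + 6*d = d*(d - 3)*(d - 2)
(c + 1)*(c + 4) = c^2 + 5*c + 4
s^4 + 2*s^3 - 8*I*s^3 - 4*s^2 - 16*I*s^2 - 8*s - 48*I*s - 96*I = (s + 2)*(s - 6*I)*(s - 4*I)*(s + 2*I)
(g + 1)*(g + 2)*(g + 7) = g^3 + 10*g^2 + 23*g + 14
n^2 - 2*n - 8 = (n - 4)*(n + 2)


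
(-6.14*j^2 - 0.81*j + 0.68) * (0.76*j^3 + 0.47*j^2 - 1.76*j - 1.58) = -4.6664*j^5 - 3.5014*j^4 + 10.9425*j^3 + 11.4464*j^2 + 0.083*j - 1.0744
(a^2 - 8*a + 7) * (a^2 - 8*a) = a^4 - 16*a^3 + 71*a^2 - 56*a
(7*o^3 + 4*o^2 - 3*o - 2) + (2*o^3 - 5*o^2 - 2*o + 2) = 9*o^3 - o^2 - 5*o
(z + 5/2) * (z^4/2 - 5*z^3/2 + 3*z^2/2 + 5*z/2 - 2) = z^5/2 - 5*z^4/4 - 19*z^3/4 + 25*z^2/4 + 17*z/4 - 5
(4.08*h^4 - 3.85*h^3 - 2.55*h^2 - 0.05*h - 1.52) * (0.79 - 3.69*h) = -15.0552*h^5 + 17.4297*h^4 + 6.368*h^3 - 1.83*h^2 + 5.5693*h - 1.2008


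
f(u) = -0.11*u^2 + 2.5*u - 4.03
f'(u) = 2.5 - 0.22*u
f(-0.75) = -5.97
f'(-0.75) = 2.66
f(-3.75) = -14.95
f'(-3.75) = 3.32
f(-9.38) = -37.16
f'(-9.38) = 4.56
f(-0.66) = -5.73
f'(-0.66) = 2.65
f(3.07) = 2.61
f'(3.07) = 1.82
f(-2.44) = -10.78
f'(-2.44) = 3.04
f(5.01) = 5.73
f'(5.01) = 1.40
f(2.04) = 0.61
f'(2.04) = 2.05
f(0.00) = -4.03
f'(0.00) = 2.50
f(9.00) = 9.56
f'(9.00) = 0.52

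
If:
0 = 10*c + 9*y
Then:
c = -9*y/10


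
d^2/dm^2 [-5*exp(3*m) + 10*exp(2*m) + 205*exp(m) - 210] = (-45*exp(2*m) + 40*exp(m) + 205)*exp(m)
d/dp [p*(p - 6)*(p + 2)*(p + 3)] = 4*p^3 - 3*p^2 - 48*p - 36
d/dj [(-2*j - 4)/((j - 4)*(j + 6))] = 2*(j^2 + 4*j + 28)/(j^4 + 4*j^3 - 44*j^2 - 96*j + 576)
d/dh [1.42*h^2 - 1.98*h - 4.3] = 2.84*h - 1.98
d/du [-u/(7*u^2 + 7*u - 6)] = (7*u^2 + 6)/(49*u^4 + 98*u^3 - 35*u^2 - 84*u + 36)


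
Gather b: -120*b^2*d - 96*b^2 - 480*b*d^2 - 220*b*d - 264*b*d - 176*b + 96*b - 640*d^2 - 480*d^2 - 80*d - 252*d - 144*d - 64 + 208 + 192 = b^2*(-120*d - 96) + b*(-480*d^2 - 484*d - 80) - 1120*d^2 - 476*d + 336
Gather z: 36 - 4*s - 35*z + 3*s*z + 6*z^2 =-4*s + 6*z^2 + z*(3*s - 35) + 36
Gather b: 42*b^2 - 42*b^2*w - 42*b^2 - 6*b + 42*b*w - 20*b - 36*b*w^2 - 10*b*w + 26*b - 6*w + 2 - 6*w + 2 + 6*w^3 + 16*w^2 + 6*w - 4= -42*b^2*w + b*(-36*w^2 + 32*w) + 6*w^3 + 16*w^2 - 6*w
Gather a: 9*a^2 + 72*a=9*a^2 + 72*a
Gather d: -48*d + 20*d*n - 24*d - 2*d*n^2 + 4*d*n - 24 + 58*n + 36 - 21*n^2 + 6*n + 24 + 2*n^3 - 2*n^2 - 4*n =d*(-2*n^2 + 24*n - 72) + 2*n^3 - 23*n^2 + 60*n + 36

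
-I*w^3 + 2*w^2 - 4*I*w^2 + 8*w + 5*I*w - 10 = (w + 5)*(w + 2*I)*(-I*w + I)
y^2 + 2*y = y*(y + 2)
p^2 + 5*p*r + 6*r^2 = (p + 2*r)*(p + 3*r)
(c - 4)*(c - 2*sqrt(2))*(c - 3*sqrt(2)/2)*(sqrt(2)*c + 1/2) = sqrt(2)*c^4 - 13*c^3/2 - 4*sqrt(2)*c^3 + 17*sqrt(2)*c^2/4 + 26*c^2 - 17*sqrt(2)*c + 3*c - 12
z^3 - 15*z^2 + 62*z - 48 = (z - 8)*(z - 6)*(z - 1)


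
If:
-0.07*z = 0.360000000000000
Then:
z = -5.14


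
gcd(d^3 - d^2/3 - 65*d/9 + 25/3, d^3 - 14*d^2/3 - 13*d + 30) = d^2 + 4*d/3 - 5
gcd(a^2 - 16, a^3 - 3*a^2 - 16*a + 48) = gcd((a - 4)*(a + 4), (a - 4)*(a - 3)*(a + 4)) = a^2 - 16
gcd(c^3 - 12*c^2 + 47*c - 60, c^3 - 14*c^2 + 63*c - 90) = c^2 - 8*c + 15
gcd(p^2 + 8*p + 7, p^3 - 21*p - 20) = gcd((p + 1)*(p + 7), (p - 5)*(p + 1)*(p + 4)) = p + 1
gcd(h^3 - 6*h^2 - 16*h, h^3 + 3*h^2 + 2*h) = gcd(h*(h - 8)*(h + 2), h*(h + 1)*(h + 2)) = h^2 + 2*h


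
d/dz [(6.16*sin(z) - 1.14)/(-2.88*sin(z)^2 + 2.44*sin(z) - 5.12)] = (17.7408*sin(z)^2 - 6.5664*sin(z) - 28.7576)*cos(z)/(8.2944*sin(z)^4 - 14.0544*sin(z)^3 + 35.4448*sin(z)^2 - 24.9856*sin(z) + 26.2144)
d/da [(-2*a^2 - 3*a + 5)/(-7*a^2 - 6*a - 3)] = (-9*a^2 + 82*a + 39)/(49*a^4 + 84*a^3 + 78*a^2 + 36*a + 9)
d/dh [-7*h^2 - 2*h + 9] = -14*h - 2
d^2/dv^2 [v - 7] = 0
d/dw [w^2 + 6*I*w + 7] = 2*w + 6*I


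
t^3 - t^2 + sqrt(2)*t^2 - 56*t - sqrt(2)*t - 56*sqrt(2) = (t - 8)*(t + 7)*(t + sqrt(2))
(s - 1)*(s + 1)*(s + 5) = s^3 + 5*s^2 - s - 5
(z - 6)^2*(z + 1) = z^3 - 11*z^2 + 24*z + 36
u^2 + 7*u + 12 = (u + 3)*(u + 4)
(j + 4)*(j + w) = j^2 + j*w + 4*j + 4*w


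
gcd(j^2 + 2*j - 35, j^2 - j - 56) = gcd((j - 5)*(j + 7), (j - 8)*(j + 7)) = j + 7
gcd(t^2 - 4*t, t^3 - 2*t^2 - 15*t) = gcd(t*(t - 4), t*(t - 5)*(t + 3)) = t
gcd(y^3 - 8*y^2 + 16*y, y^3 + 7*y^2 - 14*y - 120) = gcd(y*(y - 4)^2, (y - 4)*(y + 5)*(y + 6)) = y - 4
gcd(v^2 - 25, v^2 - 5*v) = v - 5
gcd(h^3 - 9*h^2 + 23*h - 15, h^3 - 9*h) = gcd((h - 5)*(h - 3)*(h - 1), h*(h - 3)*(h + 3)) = h - 3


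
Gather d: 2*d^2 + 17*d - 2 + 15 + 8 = 2*d^2 + 17*d + 21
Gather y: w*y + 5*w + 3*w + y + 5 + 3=8*w + y*(w + 1) + 8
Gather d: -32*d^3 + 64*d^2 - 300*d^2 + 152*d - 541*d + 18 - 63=-32*d^3 - 236*d^2 - 389*d - 45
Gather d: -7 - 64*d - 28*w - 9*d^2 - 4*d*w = -9*d^2 + d*(-4*w - 64) - 28*w - 7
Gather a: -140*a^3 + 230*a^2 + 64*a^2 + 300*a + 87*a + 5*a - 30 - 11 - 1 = -140*a^3 + 294*a^2 + 392*a - 42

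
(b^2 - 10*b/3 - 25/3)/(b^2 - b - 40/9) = 3*(b - 5)/(3*b - 8)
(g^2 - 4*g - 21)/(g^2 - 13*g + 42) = (g + 3)/(g - 6)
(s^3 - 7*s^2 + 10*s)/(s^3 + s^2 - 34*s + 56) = s*(s - 5)/(s^2 + 3*s - 28)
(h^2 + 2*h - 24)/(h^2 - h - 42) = (h - 4)/(h - 7)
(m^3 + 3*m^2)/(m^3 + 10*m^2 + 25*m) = m*(m + 3)/(m^2 + 10*m + 25)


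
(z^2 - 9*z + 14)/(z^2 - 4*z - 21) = (z - 2)/(z + 3)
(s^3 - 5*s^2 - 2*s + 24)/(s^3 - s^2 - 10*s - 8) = (s - 3)/(s + 1)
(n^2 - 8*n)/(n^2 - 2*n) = (n - 8)/(n - 2)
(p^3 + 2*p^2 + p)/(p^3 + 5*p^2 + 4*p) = (p + 1)/(p + 4)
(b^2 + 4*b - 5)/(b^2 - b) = (b + 5)/b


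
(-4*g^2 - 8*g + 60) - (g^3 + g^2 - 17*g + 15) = -g^3 - 5*g^2 + 9*g + 45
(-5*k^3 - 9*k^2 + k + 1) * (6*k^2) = -30*k^5 - 54*k^4 + 6*k^3 + 6*k^2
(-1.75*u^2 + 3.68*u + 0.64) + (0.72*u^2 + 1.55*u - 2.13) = -1.03*u^2 + 5.23*u - 1.49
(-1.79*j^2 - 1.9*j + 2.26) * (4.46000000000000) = -7.9834*j^2 - 8.474*j + 10.0796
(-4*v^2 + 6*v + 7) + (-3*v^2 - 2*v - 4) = -7*v^2 + 4*v + 3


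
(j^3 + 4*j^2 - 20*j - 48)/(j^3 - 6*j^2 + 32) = (j + 6)/(j - 4)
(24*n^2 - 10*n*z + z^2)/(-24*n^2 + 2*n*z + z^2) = (-6*n + z)/(6*n + z)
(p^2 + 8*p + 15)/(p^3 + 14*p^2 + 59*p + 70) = (p + 3)/(p^2 + 9*p + 14)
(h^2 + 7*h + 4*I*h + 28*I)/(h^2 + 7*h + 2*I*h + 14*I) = (h + 4*I)/(h + 2*I)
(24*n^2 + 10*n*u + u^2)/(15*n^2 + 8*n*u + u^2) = (24*n^2 + 10*n*u + u^2)/(15*n^2 + 8*n*u + u^2)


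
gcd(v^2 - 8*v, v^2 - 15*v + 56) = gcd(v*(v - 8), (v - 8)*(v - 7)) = v - 8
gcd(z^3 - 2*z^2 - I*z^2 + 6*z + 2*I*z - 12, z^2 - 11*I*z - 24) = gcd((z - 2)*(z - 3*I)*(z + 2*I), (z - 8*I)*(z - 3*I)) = z - 3*I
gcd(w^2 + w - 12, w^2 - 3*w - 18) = 1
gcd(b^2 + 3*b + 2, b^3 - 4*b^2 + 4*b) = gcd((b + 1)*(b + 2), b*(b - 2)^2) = 1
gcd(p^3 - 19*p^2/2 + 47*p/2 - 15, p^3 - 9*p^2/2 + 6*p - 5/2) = p^2 - 7*p/2 + 5/2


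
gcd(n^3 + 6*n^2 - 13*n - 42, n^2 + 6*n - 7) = n + 7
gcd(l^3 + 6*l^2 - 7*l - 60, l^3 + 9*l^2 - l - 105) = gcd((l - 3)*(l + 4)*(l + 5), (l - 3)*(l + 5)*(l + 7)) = l^2 + 2*l - 15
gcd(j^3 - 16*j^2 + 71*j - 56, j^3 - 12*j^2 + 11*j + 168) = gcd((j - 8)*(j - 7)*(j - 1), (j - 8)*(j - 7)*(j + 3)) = j^2 - 15*j + 56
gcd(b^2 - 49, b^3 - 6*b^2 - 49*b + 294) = b^2 - 49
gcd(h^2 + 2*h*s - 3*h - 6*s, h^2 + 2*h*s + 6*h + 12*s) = h + 2*s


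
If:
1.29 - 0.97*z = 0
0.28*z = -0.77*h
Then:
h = -0.48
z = 1.33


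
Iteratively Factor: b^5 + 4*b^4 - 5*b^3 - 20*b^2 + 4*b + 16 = (b - 2)*(b^4 + 6*b^3 + 7*b^2 - 6*b - 8) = (b - 2)*(b - 1)*(b^3 + 7*b^2 + 14*b + 8) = (b - 2)*(b - 1)*(b + 4)*(b^2 + 3*b + 2) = (b - 2)*(b - 1)*(b + 2)*(b + 4)*(b + 1)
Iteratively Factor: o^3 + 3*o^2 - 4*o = (o)*(o^2 + 3*o - 4) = o*(o - 1)*(o + 4)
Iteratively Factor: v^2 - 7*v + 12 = (v - 4)*(v - 3)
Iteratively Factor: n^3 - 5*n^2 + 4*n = (n - 1)*(n^2 - 4*n) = (n - 4)*(n - 1)*(n)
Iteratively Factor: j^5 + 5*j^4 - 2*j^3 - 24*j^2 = (j)*(j^4 + 5*j^3 - 2*j^2 - 24*j) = j*(j + 4)*(j^3 + j^2 - 6*j) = j*(j + 3)*(j + 4)*(j^2 - 2*j) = j^2*(j + 3)*(j + 4)*(j - 2)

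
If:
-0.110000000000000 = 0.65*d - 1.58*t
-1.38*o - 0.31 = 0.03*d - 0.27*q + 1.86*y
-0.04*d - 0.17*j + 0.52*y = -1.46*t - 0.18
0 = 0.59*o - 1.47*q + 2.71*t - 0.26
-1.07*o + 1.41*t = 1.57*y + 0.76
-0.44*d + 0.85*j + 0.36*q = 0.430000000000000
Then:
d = 0.89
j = 0.38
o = 1.87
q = 1.37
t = 0.43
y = -1.37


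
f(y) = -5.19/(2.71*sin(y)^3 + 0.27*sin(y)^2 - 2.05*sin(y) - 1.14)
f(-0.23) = 7.51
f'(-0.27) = -20.66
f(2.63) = 2.95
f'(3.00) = 4.64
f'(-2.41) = -22.42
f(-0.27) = 8.30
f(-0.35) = 10.09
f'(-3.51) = 1.32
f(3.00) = 3.66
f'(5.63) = 15.87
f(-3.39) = 3.27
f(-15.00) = 11.85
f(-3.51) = 3.02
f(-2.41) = 11.33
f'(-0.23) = -18.54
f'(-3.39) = 2.85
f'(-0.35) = -23.55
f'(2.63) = -0.24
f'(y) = -5.19*(-8.13*sin(y)^2*cos(y) - 0.54*sin(y)*cos(y) + 2.05*cos(y))/(2.71*sin(y)^3 + 0.27*sin(y)^2 - 2.05*sin(y) - 1.14)^2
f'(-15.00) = -21.31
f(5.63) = 12.89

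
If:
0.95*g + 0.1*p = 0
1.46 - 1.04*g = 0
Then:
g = 1.40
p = -13.34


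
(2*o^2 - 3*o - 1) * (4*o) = 8*o^3 - 12*o^2 - 4*o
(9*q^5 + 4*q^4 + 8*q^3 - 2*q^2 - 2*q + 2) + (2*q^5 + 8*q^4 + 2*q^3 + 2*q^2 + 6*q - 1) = 11*q^5 + 12*q^4 + 10*q^3 + 4*q + 1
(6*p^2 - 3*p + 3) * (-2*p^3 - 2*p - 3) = -12*p^5 + 6*p^4 - 18*p^3 - 12*p^2 + 3*p - 9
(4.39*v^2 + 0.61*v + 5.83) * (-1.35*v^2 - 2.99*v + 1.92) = -5.9265*v^4 - 13.9496*v^3 - 1.2656*v^2 - 16.2605*v + 11.1936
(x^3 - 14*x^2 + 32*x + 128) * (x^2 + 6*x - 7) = x^5 - 8*x^4 - 59*x^3 + 418*x^2 + 544*x - 896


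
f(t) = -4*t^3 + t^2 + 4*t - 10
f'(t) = -12*t^2 + 2*t + 4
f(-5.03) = 504.24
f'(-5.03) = -309.67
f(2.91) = -88.46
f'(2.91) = -91.80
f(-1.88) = 12.59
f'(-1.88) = -42.17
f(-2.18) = 27.47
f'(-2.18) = -57.39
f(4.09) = -250.58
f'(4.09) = -188.56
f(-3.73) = 196.57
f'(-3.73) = -170.41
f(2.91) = -88.46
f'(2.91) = -91.80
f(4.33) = -298.66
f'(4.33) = -212.33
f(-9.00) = 2951.00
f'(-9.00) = -986.00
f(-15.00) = 13655.00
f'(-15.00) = -2726.00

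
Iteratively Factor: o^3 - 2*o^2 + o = (o)*(o^2 - 2*o + 1) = o*(o - 1)*(o - 1)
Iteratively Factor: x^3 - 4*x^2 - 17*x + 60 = (x + 4)*(x^2 - 8*x + 15) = (x - 5)*(x + 4)*(x - 3)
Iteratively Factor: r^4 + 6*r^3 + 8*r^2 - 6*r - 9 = (r - 1)*(r^3 + 7*r^2 + 15*r + 9) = (r - 1)*(r + 1)*(r^2 + 6*r + 9) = (r - 1)*(r + 1)*(r + 3)*(r + 3)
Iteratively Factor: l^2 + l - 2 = (l - 1)*(l + 2)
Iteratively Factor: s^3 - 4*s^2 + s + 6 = (s - 2)*(s^2 - 2*s - 3) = (s - 2)*(s + 1)*(s - 3)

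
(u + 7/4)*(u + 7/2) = u^2 + 21*u/4 + 49/8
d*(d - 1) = d^2 - d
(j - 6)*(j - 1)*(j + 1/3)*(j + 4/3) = j^4 - 16*j^3/3 - 47*j^2/9 + 62*j/9 + 8/3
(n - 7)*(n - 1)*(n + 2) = n^3 - 6*n^2 - 9*n + 14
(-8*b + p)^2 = 64*b^2 - 16*b*p + p^2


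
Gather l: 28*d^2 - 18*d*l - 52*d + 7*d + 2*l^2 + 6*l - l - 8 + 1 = 28*d^2 - 45*d + 2*l^2 + l*(5 - 18*d) - 7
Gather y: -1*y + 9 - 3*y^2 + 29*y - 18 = -3*y^2 + 28*y - 9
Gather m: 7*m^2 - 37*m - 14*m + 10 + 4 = 7*m^2 - 51*m + 14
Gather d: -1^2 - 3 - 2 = -6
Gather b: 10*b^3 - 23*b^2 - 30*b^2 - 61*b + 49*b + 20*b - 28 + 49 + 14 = 10*b^3 - 53*b^2 + 8*b + 35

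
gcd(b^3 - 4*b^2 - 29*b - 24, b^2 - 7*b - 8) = b^2 - 7*b - 8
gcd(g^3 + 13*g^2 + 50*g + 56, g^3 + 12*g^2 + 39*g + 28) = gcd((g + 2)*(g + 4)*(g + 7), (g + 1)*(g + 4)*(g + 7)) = g^2 + 11*g + 28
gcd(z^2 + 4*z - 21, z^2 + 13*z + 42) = z + 7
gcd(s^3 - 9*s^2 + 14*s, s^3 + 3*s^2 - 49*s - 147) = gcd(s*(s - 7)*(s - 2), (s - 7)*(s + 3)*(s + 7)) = s - 7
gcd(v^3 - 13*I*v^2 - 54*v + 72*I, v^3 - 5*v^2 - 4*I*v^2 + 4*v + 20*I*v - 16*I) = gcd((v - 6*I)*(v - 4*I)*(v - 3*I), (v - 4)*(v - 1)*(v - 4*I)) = v - 4*I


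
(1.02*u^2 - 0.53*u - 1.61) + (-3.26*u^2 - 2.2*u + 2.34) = -2.24*u^2 - 2.73*u + 0.73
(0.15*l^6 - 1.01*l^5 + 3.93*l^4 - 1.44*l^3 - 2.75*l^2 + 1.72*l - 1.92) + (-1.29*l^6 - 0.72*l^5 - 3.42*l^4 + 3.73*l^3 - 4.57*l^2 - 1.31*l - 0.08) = -1.14*l^6 - 1.73*l^5 + 0.51*l^4 + 2.29*l^3 - 7.32*l^2 + 0.41*l - 2.0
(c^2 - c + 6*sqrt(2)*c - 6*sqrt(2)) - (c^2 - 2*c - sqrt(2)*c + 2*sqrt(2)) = c + 7*sqrt(2)*c - 8*sqrt(2)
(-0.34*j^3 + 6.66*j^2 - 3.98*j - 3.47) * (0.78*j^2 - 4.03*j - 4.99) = -0.2652*j^5 + 6.565*j^4 - 28.2476*j^3 - 19.9006*j^2 + 33.8443*j + 17.3153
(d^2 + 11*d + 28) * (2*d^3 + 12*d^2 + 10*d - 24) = 2*d^5 + 34*d^4 + 198*d^3 + 422*d^2 + 16*d - 672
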